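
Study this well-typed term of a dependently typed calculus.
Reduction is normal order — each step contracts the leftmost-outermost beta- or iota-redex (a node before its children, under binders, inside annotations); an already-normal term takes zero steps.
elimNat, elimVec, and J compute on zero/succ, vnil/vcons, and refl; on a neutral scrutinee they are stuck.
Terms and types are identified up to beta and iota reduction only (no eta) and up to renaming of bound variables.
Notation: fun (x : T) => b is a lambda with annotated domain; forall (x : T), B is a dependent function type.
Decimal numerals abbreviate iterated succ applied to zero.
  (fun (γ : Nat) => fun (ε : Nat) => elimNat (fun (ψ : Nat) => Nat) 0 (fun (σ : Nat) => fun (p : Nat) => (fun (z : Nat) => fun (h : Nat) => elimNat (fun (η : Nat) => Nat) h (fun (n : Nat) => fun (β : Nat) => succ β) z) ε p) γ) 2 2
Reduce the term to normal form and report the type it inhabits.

resulting normal form:
  4
inferred type:
  Nat
observation: the first redex contracted is a beta-redex; the normal form is reached in 27 normal-order steps.


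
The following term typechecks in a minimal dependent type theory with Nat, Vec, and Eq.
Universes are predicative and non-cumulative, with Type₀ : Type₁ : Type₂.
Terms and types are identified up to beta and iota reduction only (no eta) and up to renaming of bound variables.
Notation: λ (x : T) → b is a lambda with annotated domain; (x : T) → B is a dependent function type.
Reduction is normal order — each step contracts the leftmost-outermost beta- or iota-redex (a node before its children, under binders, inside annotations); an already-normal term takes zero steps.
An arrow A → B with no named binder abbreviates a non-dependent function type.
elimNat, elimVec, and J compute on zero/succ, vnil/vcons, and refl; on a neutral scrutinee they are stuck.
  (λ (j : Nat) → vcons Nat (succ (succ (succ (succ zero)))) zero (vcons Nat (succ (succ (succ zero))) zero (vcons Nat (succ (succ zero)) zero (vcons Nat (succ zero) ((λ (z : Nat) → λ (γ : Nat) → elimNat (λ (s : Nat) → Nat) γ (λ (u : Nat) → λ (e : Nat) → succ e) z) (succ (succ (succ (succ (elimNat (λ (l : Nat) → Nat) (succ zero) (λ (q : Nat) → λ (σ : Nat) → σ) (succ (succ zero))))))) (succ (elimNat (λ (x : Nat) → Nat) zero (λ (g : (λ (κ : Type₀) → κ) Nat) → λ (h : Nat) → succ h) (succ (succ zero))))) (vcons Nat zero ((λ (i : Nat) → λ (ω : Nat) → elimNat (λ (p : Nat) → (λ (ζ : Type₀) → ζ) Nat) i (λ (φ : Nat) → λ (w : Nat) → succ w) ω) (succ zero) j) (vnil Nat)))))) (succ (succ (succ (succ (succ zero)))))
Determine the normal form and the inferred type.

reduced normal form:
  vcons Nat (succ (succ (succ (succ zero)))) zero (vcons Nat (succ (succ (succ zero))) zero (vcons Nat (succ (succ zero)) zero (vcons Nat (succ zero) (succ (succ (succ (succ (succ (succ (succ (succ zero)))))))) (vcons Nat zero (succ (succ (succ (succ (succ (succ zero)))))) (vnil Nat)))))
inferred type:
  Vec Nat (succ (succ (succ (succ (succ zero)))))
observation: contracting a beta-redex first, the term normalizes in 51 steps.


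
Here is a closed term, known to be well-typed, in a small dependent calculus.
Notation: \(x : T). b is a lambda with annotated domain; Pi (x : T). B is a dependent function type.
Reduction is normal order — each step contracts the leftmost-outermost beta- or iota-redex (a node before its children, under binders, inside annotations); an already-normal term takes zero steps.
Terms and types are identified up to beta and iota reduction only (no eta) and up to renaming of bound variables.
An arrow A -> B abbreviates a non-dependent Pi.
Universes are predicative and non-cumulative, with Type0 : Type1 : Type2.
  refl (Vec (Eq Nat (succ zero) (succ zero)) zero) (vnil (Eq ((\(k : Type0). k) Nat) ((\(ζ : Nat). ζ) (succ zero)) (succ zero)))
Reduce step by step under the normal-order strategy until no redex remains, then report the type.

normal-order reduction sequence:
  refl (Vec (Eq Nat (succ zero) (succ zero)) zero) (vnil (Eq ((\(k : Type0). k) Nat) ((\(ζ : Nat). ζ) (succ zero)) (succ zero)))
  ~> refl (Vec (Eq Nat (succ zero) (succ zero)) zero) (vnil (Eq Nat ((\(k : Nat). k) (succ zero)) (succ zero)))
  ~> refl (Vec (Eq Nat (succ zero) (succ zero)) zero) (vnil (Eq Nat (succ zero) (succ zero)))
inferred type:
  Eq (Vec (Eq Nat (succ zero) (succ zero)) zero) (vnil (Eq Nat (succ zero) (succ zero))) (vnil (Eq Nat (succ zero) (succ zero)))


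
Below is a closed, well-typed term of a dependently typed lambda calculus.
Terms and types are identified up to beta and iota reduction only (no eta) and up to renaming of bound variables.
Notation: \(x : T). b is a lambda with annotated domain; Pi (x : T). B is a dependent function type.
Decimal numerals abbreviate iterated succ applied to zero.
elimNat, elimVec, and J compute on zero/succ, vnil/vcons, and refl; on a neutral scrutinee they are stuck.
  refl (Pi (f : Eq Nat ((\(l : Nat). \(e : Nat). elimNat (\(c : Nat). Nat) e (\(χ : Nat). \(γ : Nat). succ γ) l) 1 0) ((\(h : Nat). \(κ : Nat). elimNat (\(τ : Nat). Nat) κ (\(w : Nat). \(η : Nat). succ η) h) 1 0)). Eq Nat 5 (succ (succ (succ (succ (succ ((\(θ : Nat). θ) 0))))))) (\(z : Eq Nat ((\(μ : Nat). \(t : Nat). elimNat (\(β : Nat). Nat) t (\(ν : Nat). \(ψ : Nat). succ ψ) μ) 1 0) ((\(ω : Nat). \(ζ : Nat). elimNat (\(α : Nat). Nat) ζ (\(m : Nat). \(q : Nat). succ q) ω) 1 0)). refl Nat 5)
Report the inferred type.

the term's type:
  Eq (Pi (f : Eq Nat 1 1). Eq Nat 5 5) (\(l : Eq Nat 1 1). refl Nat 5) (\(e : Eq Nat 1 1). refl Nat 5)


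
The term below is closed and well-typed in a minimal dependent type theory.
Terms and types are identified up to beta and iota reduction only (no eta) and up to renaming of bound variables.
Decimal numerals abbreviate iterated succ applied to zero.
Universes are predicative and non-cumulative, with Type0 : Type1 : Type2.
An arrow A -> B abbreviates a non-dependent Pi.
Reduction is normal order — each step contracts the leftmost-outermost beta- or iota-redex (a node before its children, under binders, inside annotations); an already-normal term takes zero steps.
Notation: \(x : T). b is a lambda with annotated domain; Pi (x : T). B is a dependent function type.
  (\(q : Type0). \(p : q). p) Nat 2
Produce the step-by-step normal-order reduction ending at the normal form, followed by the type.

normal-order reduction:
  (\(q : Type0). \(p : q). p) Nat 2
  ~> (\(q : Nat). q) 2
  ~> 2
type:
  Nat


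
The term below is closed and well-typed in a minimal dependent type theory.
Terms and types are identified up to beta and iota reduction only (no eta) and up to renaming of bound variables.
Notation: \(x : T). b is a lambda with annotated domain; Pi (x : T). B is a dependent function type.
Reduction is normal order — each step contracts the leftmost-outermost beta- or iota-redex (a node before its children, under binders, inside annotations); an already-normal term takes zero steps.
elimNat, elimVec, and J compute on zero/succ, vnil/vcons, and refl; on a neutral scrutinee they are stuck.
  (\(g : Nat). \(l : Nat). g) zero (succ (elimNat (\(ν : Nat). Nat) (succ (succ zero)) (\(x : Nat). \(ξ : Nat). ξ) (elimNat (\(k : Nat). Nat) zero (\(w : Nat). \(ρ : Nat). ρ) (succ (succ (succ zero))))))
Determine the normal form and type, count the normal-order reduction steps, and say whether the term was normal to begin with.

normal form:
  zero
inferred type:
  Nat
normal-order step count: 2
started in normal form: no
first redex: a beta-redex


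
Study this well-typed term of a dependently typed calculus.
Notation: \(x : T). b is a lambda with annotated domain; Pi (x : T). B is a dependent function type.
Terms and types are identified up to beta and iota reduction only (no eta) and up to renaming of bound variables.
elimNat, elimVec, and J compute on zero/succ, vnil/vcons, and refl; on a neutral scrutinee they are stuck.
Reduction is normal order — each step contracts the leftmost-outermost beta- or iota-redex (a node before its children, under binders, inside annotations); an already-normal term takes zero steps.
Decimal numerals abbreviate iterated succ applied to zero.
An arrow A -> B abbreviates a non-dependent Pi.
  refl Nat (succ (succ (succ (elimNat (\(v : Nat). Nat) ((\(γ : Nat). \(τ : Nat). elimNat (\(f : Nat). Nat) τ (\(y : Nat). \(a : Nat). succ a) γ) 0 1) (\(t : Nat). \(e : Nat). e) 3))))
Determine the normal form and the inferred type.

reduced normal form:
  refl Nat 4
type:
  Eq Nat 4 4


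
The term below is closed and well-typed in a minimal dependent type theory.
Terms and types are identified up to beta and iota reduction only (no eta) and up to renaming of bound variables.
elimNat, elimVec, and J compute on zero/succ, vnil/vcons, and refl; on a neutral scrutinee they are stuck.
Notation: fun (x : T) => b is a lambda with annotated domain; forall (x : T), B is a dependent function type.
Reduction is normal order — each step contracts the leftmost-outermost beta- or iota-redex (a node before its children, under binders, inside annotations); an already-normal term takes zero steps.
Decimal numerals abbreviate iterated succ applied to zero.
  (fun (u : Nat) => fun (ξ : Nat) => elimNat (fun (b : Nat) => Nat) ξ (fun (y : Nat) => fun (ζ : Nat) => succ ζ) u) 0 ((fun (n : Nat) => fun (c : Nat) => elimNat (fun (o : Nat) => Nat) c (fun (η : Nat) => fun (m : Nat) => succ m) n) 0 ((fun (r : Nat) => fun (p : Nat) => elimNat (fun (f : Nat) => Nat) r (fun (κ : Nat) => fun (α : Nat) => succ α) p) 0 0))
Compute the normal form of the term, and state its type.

resulting normal form:
  0
type:
  Nat
observation: reduction starts at a beta-redex, and 9 normal-order steps reach the normal form.


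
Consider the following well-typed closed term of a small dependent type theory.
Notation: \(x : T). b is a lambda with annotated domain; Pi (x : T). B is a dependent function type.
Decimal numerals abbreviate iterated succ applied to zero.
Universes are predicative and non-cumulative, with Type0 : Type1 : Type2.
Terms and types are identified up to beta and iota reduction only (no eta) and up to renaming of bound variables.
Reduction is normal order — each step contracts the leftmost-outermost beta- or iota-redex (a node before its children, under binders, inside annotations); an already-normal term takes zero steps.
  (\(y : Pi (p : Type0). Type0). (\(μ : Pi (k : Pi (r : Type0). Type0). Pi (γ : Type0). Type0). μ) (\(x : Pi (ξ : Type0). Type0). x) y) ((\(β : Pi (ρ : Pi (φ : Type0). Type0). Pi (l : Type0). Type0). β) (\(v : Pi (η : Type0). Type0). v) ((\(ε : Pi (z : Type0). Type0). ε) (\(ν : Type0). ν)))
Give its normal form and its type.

normal form:
  \(y : Type0). y
inferred type:
  Pi (y : Type0). Type0


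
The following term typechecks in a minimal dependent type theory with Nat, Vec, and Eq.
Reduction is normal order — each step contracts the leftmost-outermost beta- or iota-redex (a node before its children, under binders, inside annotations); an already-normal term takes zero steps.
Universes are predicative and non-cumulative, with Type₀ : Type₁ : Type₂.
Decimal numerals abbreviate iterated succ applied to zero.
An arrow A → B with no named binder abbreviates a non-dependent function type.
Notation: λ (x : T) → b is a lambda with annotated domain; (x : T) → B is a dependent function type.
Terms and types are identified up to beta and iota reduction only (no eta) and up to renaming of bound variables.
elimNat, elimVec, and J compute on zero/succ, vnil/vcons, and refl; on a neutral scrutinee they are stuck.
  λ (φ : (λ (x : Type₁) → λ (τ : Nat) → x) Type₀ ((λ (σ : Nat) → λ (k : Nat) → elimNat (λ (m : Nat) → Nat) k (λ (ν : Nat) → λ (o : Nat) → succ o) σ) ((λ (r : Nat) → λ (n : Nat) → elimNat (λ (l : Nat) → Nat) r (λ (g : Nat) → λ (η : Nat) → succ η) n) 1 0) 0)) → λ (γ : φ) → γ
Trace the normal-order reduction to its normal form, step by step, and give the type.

normal-order reduction:
  λ (φ : (λ (x : Type₁) → λ (τ : Nat) → x) Type₀ ((λ (σ : Nat) → λ (k : Nat) → elimNat (λ (m : Nat) → Nat) k (λ (ν : Nat) → λ (o : Nat) → succ o) σ) ((λ (r : Nat) → λ (n : Nat) → elimNat (λ (l : Nat) → Nat) r (λ (g : Nat) → λ (η : Nat) → succ η) n) 1 0) 0)) → λ (γ : φ) → γ
  ~> λ (φ : (λ (x : Nat) → Type₀) ((λ (τ : Nat) → λ (σ : Nat) → elimNat (λ (k : Nat) → Nat) σ (λ (m : Nat) → λ (ν : Nat) → succ ν) τ) ((λ (o : Nat) → λ (r : Nat) → elimNat (λ (n : Nat) → Nat) o (λ (l : Nat) → λ (g : Nat) → succ g) r) 1 0) 0)) → λ (η : φ) → η
  ~> λ (φ : Type₀) → λ (x : φ) → x
the term's type:
  (φ : Type₀) → φ → φ


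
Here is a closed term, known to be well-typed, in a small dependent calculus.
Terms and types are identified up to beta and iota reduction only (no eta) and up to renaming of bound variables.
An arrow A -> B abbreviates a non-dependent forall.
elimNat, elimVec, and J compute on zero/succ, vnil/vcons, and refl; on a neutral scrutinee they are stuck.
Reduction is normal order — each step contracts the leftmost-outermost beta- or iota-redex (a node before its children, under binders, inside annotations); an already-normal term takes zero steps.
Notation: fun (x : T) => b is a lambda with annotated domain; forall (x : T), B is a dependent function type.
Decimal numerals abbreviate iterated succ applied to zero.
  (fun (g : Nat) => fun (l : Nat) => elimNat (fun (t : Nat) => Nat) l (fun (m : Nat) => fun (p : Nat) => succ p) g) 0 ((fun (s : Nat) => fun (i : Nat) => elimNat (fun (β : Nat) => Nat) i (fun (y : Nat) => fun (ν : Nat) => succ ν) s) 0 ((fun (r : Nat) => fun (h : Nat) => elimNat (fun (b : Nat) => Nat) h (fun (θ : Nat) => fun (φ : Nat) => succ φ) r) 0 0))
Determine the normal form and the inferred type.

reduced normal form:
  0
the term's type:
  Nat


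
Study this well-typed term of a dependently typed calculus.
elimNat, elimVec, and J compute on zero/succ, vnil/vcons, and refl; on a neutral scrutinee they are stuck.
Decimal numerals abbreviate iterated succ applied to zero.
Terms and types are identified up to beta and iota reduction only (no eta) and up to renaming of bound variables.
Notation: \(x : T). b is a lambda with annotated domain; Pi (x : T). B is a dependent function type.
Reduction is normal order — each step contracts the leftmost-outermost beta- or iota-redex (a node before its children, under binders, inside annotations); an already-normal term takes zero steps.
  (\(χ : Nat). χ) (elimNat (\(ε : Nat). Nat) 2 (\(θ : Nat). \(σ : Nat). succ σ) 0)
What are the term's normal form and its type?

resulting normal form:
  2
type:
  Nat


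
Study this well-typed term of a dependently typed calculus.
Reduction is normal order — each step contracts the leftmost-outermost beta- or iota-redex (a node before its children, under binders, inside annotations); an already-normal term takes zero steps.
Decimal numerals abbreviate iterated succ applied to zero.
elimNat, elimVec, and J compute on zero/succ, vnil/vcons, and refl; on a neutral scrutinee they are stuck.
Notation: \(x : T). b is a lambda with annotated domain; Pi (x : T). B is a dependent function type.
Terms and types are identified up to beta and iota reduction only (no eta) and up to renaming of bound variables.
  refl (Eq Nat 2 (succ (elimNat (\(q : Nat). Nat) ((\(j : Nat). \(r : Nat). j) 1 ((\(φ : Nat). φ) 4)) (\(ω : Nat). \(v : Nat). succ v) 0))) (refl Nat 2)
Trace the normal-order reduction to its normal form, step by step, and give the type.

normal-order reduction:
  refl (Eq Nat 2 (succ (elimNat (\(q : Nat). Nat) ((\(j : Nat). \(r : Nat). j) 1 ((\(φ : Nat). φ) 4)) (\(ω : Nat). \(v : Nat). succ v) 0))) (refl Nat 2)
  ~> refl (Eq Nat 2 (succ ((\(q : Nat). \(j : Nat). q) 1 ((\(r : Nat). r) 4)))) (refl Nat 2)
  ~> refl (Eq Nat 2 (succ ((\(q : Nat). 1) ((\(j : Nat). j) 4)))) (refl Nat 2)
  ~> refl (Eq Nat 2 2) (refl Nat 2)
the term's type:
  Eq (Eq Nat 2 2) (refl Nat 2) (refl Nat 2)


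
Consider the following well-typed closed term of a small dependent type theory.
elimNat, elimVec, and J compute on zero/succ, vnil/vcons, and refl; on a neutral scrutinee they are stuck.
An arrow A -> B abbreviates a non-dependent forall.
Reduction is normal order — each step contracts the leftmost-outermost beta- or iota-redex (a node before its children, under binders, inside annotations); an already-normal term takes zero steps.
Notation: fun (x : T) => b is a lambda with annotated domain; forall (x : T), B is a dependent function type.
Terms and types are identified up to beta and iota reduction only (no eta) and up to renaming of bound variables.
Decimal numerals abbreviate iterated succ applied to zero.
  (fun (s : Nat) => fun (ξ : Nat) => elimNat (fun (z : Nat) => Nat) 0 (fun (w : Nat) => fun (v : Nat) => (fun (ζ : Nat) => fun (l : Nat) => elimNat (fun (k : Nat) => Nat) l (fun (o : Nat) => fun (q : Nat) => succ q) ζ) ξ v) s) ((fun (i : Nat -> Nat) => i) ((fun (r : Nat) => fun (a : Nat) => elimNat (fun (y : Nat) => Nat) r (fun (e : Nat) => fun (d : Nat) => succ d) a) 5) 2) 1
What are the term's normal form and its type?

normal form:
  7
the term's type:
  Nat


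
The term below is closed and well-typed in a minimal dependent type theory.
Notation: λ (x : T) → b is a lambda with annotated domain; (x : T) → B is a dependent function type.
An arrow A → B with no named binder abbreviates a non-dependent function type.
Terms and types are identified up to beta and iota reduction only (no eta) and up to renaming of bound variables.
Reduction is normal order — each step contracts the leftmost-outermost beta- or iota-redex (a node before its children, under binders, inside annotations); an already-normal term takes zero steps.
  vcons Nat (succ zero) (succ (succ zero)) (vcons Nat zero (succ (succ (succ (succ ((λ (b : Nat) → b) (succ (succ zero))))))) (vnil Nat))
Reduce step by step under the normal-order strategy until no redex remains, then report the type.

normal-order reduction:
  vcons Nat (succ zero) (succ (succ zero)) (vcons Nat zero (succ (succ (succ (succ ((λ (b : Nat) → b) (succ (succ zero))))))) (vnil Nat))
  ~> vcons Nat (succ zero) (succ (succ zero)) (vcons Nat zero (succ (succ (succ (succ (succ (succ zero)))))) (vnil Nat))
inferred type:
  Vec Nat (succ (succ zero))


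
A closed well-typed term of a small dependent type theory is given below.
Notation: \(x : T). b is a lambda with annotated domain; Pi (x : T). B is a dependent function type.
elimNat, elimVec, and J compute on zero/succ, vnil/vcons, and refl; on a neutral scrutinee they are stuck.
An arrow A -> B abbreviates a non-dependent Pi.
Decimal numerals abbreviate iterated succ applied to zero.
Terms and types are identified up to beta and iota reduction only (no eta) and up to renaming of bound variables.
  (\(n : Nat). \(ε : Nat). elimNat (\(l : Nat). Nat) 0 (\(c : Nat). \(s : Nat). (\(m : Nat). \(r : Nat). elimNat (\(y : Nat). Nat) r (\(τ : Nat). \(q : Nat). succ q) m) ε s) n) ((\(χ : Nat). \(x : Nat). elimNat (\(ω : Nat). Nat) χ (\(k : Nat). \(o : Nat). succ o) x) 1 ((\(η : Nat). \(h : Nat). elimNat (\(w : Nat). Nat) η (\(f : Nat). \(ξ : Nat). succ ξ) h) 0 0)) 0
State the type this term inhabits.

the term's type:
  Nat


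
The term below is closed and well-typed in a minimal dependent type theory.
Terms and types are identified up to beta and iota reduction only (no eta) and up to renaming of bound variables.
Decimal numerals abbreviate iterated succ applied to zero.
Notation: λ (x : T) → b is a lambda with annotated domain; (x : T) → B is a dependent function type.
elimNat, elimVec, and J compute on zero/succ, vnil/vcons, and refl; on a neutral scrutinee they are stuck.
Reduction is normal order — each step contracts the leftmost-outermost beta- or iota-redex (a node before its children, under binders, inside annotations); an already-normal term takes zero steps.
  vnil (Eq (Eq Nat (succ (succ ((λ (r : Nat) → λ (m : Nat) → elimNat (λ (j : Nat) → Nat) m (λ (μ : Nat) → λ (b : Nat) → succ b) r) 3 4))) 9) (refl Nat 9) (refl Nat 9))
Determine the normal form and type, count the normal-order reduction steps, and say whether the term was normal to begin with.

reduced normal form:
  vnil (Eq (Eq Nat 9 9) (refl Nat 9) (refl Nat 9))
inferred type:
  Vec (Eq (Eq Nat 9 9) (refl Nat 9) (refl Nat 9)) 0
steps to reach normal form (normal order): 12
already normal: no
first redex: a beta-redex


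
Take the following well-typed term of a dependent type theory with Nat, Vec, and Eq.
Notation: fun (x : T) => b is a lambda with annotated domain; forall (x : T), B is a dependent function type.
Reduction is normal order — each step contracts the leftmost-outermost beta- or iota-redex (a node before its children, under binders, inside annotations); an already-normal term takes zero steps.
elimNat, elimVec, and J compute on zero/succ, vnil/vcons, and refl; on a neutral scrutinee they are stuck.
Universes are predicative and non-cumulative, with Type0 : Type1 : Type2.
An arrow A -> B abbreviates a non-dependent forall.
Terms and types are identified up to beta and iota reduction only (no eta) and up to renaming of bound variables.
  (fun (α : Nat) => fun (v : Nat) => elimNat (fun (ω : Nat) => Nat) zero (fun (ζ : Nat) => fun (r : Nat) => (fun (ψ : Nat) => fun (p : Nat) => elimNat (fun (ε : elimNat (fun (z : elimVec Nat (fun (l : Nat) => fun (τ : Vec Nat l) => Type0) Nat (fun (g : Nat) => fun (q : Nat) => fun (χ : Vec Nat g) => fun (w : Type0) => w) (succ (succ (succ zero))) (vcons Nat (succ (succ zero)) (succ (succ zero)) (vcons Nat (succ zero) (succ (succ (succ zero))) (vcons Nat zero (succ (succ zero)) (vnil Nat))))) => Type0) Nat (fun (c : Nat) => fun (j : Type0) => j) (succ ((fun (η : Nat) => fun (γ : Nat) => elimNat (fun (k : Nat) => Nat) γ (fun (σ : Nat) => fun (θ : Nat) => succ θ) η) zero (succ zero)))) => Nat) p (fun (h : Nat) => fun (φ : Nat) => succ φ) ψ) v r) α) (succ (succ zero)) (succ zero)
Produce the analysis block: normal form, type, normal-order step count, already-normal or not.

reduced normal form:
  succ (succ zero)
inferred type:
  Nat
normal-order step count: 21
term was already normal: no
first redex: a beta-redex


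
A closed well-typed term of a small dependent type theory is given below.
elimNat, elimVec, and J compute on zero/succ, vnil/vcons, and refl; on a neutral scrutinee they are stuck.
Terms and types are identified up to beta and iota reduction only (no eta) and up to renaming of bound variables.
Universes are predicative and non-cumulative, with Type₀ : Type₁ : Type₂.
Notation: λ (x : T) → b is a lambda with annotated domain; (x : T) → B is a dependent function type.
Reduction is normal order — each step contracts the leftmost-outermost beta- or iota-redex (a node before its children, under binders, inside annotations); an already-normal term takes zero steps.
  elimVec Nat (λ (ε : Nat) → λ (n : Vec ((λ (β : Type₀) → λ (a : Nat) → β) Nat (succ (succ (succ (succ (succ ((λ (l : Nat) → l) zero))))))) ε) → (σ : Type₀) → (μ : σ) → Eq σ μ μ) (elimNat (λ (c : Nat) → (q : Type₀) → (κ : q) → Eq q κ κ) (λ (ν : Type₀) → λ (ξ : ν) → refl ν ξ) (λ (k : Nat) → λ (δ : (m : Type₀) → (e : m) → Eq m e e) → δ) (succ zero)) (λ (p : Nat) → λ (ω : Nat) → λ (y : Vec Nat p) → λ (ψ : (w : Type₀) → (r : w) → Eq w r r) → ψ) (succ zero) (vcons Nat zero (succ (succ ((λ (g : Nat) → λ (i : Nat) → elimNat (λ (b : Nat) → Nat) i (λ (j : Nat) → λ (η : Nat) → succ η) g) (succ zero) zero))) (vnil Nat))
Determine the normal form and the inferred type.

reduced normal form:
  λ (ε : Type₀) → λ (n : ε) → refl ε n
inferred type:
  (ε : Type₀) → (n : ε) → Eq ε n n


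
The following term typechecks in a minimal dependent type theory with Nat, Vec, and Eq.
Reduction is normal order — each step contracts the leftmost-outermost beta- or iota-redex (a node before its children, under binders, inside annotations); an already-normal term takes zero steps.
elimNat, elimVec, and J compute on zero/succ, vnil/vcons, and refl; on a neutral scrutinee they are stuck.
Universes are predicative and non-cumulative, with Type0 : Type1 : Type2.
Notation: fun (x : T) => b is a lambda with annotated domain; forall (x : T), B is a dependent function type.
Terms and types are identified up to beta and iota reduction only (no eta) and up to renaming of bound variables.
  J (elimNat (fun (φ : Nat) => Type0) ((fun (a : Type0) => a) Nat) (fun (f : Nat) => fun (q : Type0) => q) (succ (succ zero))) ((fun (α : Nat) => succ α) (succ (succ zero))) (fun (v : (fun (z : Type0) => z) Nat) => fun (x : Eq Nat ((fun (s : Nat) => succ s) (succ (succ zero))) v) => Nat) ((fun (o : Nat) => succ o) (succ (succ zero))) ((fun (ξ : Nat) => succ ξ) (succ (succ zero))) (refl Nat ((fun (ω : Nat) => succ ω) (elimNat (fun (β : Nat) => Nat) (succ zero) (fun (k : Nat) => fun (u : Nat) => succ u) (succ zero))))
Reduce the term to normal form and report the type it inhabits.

reduced normal form:
  succ (succ (succ zero))
type:
  Nat
observation: 2 normal-order steps normalize the term, beginning with a J iota-redex.


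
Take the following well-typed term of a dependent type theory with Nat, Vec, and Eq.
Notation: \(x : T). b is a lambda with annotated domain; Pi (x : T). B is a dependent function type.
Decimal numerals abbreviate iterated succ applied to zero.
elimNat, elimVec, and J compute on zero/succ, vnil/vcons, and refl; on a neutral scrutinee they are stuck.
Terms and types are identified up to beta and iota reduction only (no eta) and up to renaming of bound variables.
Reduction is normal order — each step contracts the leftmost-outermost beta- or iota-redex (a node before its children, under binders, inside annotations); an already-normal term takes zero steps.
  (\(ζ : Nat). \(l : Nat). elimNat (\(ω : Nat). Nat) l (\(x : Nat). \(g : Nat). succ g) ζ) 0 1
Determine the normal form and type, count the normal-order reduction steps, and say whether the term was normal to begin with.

normal form:
  1
the term's type:
  Nat
normal-order step count: 3
term was already normal: no
first contracted redex: a beta-redex


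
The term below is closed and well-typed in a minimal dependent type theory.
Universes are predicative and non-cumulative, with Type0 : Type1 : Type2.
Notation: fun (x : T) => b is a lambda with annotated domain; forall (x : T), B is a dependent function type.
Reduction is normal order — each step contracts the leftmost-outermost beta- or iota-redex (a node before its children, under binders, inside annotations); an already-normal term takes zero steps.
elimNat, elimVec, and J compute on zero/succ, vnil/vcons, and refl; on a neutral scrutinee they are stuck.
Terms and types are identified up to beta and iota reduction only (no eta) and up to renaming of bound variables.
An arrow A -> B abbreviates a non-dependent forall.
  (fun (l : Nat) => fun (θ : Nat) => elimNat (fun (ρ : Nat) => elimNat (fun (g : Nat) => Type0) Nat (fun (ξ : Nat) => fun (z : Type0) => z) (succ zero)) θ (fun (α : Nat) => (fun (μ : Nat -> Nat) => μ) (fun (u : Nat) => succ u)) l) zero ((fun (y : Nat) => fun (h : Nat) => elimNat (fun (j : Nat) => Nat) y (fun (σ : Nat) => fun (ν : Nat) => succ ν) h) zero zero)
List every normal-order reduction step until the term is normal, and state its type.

normal-order reduction sequence:
  (fun (l : Nat) => fun (θ : Nat) => elimNat (fun (ρ : Nat) => elimNat (fun (g : Nat) => Type0) Nat (fun (ξ : Nat) => fun (z : Type0) => z) (succ zero)) θ (fun (α : Nat) => (fun (μ : Nat -> Nat) => μ) (fun (u : Nat) => succ u)) l) zero ((fun (y : Nat) => fun (h : Nat) => elimNat (fun (j : Nat) => Nat) y (fun (σ : Nat) => fun (ν : Nat) => succ ν) h) zero zero)
  ~> (fun (l : Nat) => elimNat (fun (θ : Nat) => elimNat (fun (ρ : Nat) => Type0) Nat (fun (g : Nat) => fun (ξ : Type0) => ξ) (succ zero)) l (fun (z : Nat) => (fun (α : Nat -> Nat) => α) (fun (μ : Nat) => succ μ)) zero) ((fun (u : Nat) => fun (y : Nat) => elimNat (fun (h : Nat) => Nat) u (fun (j : Nat) => fun (σ : Nat) => succ σ) y) zero zero)
  ~> elimNat (fun (l : Nat) => elimNat (fun (θ : Nat) => Type0) Nat (fun (ρ : Nat) => fun (g : Type0) => g) (succ zero)) ((fun (ξ : Nat) => fun (z : Nat) => elimNat (fun (α : Nat) => Nat) ξ (fun (μ : Nat) => fun (u : Nat) => succ u) z) zero zero) (fun (y : Nat) => (fun (h : Nat -> Nat) => h) (fun (j : Nat) => succ j)) zero
  ~> (fun (l : Nat) => fun (θ : Nat) => elimNat (fun (ρ : Nat) => Nat) l (fun (g : Nat) => fun (ξ : Nat) => succ ξ) θ) zero zero
  ~> (fun (l : Nat) => elimNat (fun (θ : Nat) => Nat) zero (fun (ρ : Nat) => fun (g : Nat) => succ g) l) zero
  ~> elimNat (fun (l : Nat) => Nat) zero (fun (θ : Nat) => fun (ρ : Nat) => succ ρ) zero
  ~> zero
the term's type:
  Nat


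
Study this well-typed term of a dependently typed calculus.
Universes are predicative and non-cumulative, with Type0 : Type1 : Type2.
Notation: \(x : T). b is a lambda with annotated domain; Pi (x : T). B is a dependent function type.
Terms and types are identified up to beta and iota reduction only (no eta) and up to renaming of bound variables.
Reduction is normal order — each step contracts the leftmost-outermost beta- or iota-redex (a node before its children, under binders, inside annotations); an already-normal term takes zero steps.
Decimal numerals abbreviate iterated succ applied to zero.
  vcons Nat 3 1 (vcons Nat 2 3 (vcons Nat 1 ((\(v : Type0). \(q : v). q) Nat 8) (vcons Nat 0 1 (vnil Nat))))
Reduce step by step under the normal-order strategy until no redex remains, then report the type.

normal-order reduction sequence:
  vcons Nat 3 1 (vcons Nat 2 3 (vcons Nat 1 ((\(v : Type0). \(q : v). q) Nat 8) (vcons Nat 0 1 (vnil Nat))))
  ~> vcons Nat 3 1 (vcons Nat 2 3 (vcons Nat 1 ((\(v : Nat). v) 8) (vcons Nat 0 1 (vnil Nat))))
  ~> vcons Nat 3 1 (vcons Nat 2 3 (vcons Nat 1 8 (vcons Nat 0 1 (vnil Nat))))
inferred type:
  Vec Nat 4


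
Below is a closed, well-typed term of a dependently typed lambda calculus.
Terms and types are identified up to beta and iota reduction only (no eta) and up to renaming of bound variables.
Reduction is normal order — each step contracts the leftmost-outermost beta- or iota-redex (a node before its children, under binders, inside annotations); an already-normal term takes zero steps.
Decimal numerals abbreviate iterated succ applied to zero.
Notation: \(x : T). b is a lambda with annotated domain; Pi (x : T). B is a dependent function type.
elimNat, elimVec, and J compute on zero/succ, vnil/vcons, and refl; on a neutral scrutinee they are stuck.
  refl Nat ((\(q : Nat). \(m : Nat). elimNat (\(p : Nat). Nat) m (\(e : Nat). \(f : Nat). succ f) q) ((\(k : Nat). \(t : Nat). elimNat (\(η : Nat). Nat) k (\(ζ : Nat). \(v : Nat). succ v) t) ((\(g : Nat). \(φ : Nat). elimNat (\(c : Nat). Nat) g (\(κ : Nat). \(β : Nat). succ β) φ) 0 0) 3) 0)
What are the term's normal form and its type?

resulting normal form:
  refl Nat 3
inferred type:
  Eq Nat 3 3
observation: 27 normal-order steps separate the term from its normal form.


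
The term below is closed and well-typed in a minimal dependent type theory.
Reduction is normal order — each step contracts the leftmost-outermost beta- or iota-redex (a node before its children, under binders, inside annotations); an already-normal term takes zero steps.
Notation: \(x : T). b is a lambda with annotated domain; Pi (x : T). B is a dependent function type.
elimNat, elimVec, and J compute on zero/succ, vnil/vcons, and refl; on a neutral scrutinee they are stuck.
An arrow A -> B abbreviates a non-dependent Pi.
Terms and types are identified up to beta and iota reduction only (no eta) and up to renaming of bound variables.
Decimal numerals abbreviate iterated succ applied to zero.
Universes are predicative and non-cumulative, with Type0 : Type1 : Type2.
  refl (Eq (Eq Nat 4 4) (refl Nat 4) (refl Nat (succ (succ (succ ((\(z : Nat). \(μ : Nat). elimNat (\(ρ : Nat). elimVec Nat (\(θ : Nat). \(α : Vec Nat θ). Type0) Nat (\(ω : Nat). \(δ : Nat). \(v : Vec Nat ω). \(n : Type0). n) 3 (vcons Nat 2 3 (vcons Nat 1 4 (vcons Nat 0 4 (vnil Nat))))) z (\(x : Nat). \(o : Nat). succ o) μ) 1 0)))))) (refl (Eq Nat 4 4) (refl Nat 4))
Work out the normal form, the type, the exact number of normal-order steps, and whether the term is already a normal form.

reduced normal form:
  refl (Eq (Eq Nat 4 4) (refl Nat 4) (refl Nat 4)) (refl (Eq Nat 4 4) (refl Nat 4))
inferred type:
  Eq (Eq (Eq Nat 4 4) (refl Nat 4) (refl Nat 4)) (refl (Eq Nat 4 4) (refl Nat 4)) (refl (Eq Nat 4 4) (refl Nat 4))
normal-order step count: 3
term was already normal: no
first contracted redex: a beta-redex


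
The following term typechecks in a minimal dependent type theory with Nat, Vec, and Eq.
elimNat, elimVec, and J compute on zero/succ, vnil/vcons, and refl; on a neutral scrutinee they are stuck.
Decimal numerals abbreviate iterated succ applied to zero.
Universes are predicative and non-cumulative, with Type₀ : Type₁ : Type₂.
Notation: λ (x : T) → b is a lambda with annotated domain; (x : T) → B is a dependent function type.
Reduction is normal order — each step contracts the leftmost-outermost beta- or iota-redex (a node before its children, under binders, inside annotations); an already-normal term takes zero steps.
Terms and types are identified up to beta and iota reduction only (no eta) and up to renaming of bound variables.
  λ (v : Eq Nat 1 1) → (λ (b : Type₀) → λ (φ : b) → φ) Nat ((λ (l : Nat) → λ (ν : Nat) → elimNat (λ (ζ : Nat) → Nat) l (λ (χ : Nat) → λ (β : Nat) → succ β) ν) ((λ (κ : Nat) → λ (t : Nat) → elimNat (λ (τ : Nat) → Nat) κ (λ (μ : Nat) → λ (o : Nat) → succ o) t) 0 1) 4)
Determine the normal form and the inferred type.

reduced normal form:
  λ (v : Eq Nat 1 1) → 5
type:
  (v : Eq Nat 1 1) → Nat


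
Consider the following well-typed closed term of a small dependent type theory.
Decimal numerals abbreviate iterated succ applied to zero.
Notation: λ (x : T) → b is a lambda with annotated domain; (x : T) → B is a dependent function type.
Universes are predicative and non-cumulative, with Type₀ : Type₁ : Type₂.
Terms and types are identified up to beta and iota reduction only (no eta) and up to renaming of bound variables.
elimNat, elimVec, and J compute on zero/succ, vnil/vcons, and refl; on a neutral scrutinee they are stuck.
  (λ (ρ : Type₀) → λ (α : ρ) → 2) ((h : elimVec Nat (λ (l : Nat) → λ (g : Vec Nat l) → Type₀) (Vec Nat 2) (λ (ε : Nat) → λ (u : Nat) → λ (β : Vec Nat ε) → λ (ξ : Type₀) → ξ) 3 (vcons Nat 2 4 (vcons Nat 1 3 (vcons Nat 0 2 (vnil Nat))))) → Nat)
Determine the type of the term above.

type:
  (ρ : (α : Vec Nat 2) → Nat) → Nat


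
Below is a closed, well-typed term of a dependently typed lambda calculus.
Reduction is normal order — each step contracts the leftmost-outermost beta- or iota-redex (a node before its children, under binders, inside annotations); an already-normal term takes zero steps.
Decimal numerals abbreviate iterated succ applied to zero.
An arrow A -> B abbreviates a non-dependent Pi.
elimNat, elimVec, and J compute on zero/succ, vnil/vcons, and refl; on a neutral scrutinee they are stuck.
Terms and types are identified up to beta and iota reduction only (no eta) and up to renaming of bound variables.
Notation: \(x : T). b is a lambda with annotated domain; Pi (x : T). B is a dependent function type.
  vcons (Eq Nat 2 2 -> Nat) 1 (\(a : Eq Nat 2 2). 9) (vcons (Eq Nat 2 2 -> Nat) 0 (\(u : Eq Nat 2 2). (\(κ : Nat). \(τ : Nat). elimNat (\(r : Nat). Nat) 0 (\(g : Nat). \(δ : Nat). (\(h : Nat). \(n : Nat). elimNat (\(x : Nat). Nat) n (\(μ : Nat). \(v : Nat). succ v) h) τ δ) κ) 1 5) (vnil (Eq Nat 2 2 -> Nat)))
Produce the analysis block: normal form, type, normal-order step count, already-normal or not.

reduced normal form:
  vcons (Eq Nat 2 2 -> Nat) 1 (\(a : Eq Nat 2 2). 9) (vcons (Eq Nat 2 2 -> Nat) 0 (\(u : Eq Nat 2 2). 5) (vnil (Eq Nat 2 2 -> Nat)))
inferred type:
  Vec (Eq Nat 2 2 -> Nat) 2
reduction steps (normal order): 24
already normal: no
first redex: a beta-redex


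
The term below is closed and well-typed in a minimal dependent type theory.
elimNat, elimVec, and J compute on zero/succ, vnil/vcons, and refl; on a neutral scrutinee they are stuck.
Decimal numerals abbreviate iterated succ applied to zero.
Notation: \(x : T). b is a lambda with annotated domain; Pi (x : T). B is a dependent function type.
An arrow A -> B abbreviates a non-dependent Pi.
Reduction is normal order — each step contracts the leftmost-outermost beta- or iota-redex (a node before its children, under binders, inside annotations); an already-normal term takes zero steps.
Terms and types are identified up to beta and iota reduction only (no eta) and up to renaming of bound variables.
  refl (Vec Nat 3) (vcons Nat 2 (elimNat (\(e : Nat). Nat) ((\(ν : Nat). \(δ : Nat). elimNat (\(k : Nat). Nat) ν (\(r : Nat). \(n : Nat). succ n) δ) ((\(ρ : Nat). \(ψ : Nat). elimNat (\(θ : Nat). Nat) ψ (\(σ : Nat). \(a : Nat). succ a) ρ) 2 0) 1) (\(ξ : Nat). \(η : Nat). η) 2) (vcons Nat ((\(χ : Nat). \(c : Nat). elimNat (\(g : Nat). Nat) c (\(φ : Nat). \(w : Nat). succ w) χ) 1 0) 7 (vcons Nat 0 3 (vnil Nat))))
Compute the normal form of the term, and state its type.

normal form:
  refl (Vec Nat 3) (vcons Nat 2 3 (vcons Nat 1 7 (vcons Nat 0 3 (vnil Nat))))
the term's type:
  Eq (Vec Nat 3) (vcons Nat 2 3 (vcons Nat 1 7 (vcons Nat 0 3 (vnil Nat)))) (vcons Nat 2 3 (vcons Nat 1 7 (vcons Nat 0 3 (vnil Nat))))
observation: reduction starts at an elimNat iota-redex, and 28 normal-order steps reach the normal form.


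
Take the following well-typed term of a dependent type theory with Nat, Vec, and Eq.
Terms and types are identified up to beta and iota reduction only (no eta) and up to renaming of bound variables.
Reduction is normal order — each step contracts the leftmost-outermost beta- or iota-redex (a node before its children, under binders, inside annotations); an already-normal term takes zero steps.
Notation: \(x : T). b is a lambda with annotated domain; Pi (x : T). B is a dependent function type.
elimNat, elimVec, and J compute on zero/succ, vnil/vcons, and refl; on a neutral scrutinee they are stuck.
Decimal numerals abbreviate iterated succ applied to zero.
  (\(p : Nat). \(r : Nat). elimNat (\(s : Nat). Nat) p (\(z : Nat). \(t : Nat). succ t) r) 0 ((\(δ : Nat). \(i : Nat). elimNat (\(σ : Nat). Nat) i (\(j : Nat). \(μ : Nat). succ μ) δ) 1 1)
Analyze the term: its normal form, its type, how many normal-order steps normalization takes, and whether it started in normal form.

reduced normal form:
  2
the term's type:
  Nat
steps to reach normal form (normal order): 15
already normal: no
first contracted redex: a beta-redex


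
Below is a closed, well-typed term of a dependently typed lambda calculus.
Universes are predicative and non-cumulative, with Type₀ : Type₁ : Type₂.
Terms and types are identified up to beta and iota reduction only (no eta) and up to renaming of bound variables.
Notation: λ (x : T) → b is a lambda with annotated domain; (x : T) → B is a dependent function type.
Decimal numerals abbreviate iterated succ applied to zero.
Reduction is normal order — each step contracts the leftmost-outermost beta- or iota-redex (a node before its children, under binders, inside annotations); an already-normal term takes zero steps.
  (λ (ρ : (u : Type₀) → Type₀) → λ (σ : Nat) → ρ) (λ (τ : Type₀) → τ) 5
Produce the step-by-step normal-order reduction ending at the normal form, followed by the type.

normal-order reduction sequence:
  (λ (ρ : (u : Type₀) → Type₀) → λ (σ : Nat) → ρ) (λ (τ : Type₀) → τ) 5
  ~> (λ (ρ : Nat) → λ (u : Type₀) → u) 5
  ~> λ (ρ : Type₀) → ρ
inferred type:
  (ρ : Type₀) → Type₀


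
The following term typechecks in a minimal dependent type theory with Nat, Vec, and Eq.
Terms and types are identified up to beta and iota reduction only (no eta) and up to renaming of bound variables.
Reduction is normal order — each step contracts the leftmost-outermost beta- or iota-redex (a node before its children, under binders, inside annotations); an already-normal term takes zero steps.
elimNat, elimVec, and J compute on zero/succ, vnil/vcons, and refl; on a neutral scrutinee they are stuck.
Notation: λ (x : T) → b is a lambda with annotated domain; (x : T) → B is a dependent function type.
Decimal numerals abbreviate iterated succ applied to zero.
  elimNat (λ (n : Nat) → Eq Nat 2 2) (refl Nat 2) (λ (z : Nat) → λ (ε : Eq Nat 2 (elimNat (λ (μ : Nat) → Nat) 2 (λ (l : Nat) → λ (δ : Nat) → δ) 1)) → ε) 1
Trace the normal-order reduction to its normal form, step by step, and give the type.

normal-order reduction:
  elimNat (λ (n : Nat) → Eq Nat 2 2) (refl Nat 2) (λ (z : Nat) → λ (ε : Eq Nat 2 (elimNat (λ (μ : Nat) → Nat) 2 (λ (l : Nat) → λ (δ : Nat) → δ) 1)) → ε) 1
  ~> (λ (n : Nat) → λ (z : Eq Nat 2 (elimNat (λ (ε : Nat) → Nat) 2 (λ (μ : Nat) → λ (l : Nat) → l) 1)) → z) 0 (elimNat (λ (δ : Nat) → Eq Nat 2 2) (refl Nat 2) (λ (b : Nat) → λ (d : Eq Nat 2 (elimNat (λ (κ : Nat) → Nat) 2 (λ (v : Nat) → λ (η : Nat) → η) 1)) → d) 0)
  ~> (λ (n : Eq Nat 2 (elimNat (λ (z : Nat) → Nat) 2 (λ (ε : Nat) → λ (μ : Nat) → μ) 1)) → n) (elimNat (λ (l : Nat) → Eq Nat 2 2) (refl Nat 2) (λ (δ : Nat) → λ (b : Eq Nat 2 (elimNat (λ (d : Nat) → Nat) 2 (λ (κ : Nat) → λ (v : Nat) → v) 1)) → b) 0)
  ~> elimNat (λ (n : Nat) → Eq Nat 2 2) (refl Nat 2) (λ (z : Nat) → λ (ε : Eq Nat 2 (elimNat (λ (μ : Nat) → Nat) 2 (λ (l : Nat) → λ (δ : Nat) → δ) 1)) → ε) 0
  ~> refl Nat 2
type:
  Eq Nat 2 2
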